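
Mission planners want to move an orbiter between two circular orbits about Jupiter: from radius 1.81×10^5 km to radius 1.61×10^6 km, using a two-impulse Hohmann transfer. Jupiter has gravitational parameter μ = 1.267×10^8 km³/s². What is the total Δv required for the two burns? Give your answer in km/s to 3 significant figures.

Δv = 13.9 km/s

Transfer-ellipse semi-major axis a_t = (r₁ + r₂)/2 = (1.810×10^5 + 1.610×10^6)/2 = 8.955×10^5 km.
At r₁ the circular-orbit speed is v₁ = √(μ/r₁) = 26.458 km/s.
Transfer-orbit speed at r₁ (vis-viva equation): v_p = √[μ(2/r₁ − 1/a_t)] = 35.476 km/s.
First burn Δv₁ = |v_p − v₁| = 9.018 km/s.
Circular speed at r₂: v₂ = √(μ/r₂) = 8.871 km/s.
Transfer-orbit speed at r₂: v_a = √[μ(2/r₂ − 1/a_t)] = 3.988 km/s.
Second burn Δv₂ = |v₂ − v_a| = 4.883 km/s.
Δv = Δv₁ + Δv₂ = 9.018 + 4.883 = 13.90 km/s.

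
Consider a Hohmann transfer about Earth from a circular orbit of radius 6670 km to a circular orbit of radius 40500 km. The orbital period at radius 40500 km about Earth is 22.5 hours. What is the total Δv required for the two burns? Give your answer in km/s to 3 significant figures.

Δv = 3.87 km/s

From Kepler's third law T² = 4π²r³/μ at r = 40500 km, T = 22.5 hours = 22.5 × 3600 s = 81000 s: μ = 4π²r³/T² = 3.99719×10^5 km³/s².
The Hohmann ellipse has a_t = (r₁ + r₂)/2 = 23585 km.
Circular speed at r₁: v₁ = √(μ/r₁) = √(3.99719×10^5/6670) = 7.7413 km/s.
Transfer-orbit speed at r₁ (vis-viva equation): v_p = √[μ(2/r₁ − 1/a_t)] = 10.144 km/s.
First burn Δv₁ = |v_p − v₁| = 2.403 km/s.
At r₂, v₂ = √(μ/r₂) = 3.142 km/s.
Transfer-orbit speed at r₂: v_a = √[μ(2/r₂ − 1/a_t)] = 1.671 km/s.
Second burn Δv₂ = |v₂ − v_a| = 1.471 km/s.
Δv = Δv₁ + Δv₂ = 2.403 + 1.471 = 3.874 km/s.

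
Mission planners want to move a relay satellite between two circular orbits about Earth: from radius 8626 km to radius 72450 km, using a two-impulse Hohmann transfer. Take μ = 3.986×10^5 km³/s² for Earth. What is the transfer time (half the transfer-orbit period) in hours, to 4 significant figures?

Transfer-ellipse semi-major axis a_t = (r₁ + r₂)/2 = (8626 + 72450)/2 = 40538 km.
Half the transfer-orbit period gives t = π√(a_t³/μ) = 40610 s.
Converting: 40610 s ÷ 3600 s/hour = 11.28 hours.

t = 11.28 hours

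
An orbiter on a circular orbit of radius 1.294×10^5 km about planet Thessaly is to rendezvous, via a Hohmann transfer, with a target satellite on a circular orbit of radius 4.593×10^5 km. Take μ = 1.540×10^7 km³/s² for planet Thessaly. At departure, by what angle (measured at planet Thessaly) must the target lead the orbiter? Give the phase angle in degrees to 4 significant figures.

Transfer-ellipse semi-major axis a_t = (r₁ + r₂)/2 = (1.294×10^5 + 4.593×10^5)/2 = 2.9435×10^5 km.
The half-period of the transfer ellipse is t = π√(a_t³/μ) = 1.2785×10^5 s.
The target's mean motion on its circular orbit is ω₂ = √(μ/r₂³) = 1.2607×10^-5 rad/s.
Angle swept by the target during transfer: ω₂·t = 1.6118 rad = 92.35°.
The orbiter traverses 180° on the transfer ellipse, so the target must lead by 180° − 92.35° = 87.65°.

φ = 87.65°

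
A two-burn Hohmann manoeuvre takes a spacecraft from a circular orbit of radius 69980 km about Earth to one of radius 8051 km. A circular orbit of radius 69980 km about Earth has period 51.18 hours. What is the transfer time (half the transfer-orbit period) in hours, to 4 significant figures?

t = 10.65 hours

From Kepler's third law T² = 4π²r³/μ at r = 69980 km, T = 51.18 hours = 51.18 × 3600 s = 1.84248×10^5 s: μ = 4π²r³/T² = 3.98544×10^5 km³/s².
Semi-major axis of the transfer orbit: a_t = (69980 + 8051)/2 = 39015.5 km.
By Kepler's third law the transfer-orbit period is T = 2π√(a_t³/μ), so t = T/2 = 38350 s.
Converting: 38350 s ÷ 3600 s/hour = 10.65 hours.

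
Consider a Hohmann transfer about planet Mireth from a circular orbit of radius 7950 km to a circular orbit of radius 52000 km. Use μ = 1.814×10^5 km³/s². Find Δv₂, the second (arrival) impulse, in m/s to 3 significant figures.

Δv₂ = 906 m/s

The Hohmann ellipse has a_t = (r₁ + r₂)/2 = 29975 km.
Circular speed at r = 52000 km: v_c = √(μ/r) = 1.86774 km/s.
Transfer-orbit speed at the same r (vis-viva, a = a_t): v_t = √[μ(2/r − 1/a_t)] = 0.961880 km/s.
Δv₂ = |v_t − v_c| = |0.961880 − 1.86774| = 0.9059 km/s.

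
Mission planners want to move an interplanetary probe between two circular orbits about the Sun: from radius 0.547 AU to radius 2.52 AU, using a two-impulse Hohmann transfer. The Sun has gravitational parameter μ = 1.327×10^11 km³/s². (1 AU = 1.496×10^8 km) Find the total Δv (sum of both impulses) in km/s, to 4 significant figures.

In km: r₁ = 0.547 × 1.496×10^8 = 8.18312×10^7 km; r₂ = 2.52 × 1.496×10^8 = 3.76992×10^8 km.
The Hohmann ellipse has a_t = (r₁ + r₂)/2 = 2.294116×10^8 km.
Circular speed at r₁: v₁ = √(μ/r₁) = √(1.327×10^11/8.18312×10^7) = 40.27 km/s.
On the transfer ellipse at r₁, vis-viva equation gives v_p = √[μ(2/r₁ − 1/a_t)] = 51.62 km/s.
First burn Δv₁ = |v_p − v₁| = 11.35 km/s.
At r₂, v₂ = √(μ/r₂) = 18.7616 km/s.
Transfer-orbit speed at r₂: v_a = √[μ(2/r₂ − 1/a_t)] = 11.2052 km/s.
Second burn Δv₂ = |v₂ − v_a| = 7.556 km/s.
Δv = Δv₁ + Δv₂ = 11.35 + 7.556 = 18.91 km/s.

Δv = 18.91 km/s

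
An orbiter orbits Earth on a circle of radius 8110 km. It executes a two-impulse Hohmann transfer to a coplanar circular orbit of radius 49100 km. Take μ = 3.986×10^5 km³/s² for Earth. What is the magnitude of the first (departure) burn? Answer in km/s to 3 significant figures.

Semi-major axis of the transfer orbit: a_t = (8110 + 49100)/2 = 28605 km.
Circular speed at r = 8110 km: v_c = √(μ/r) = 7.011 km/s.
Transfer-orbit speed at the same r (vis-viva, a = a_t): v_t = √[μ(2/r − 1/a_t)] = 9.185 km/s.
Δv₁ = |v_t − v_c| = |9.185 − 7.011| = 2.174 km/s.

Δv₁ = 2.17 km/s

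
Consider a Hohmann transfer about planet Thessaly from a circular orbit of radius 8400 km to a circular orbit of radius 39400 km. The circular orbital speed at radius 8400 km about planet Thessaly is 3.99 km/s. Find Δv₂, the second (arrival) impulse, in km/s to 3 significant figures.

From the circular-orbit relation v² = μ/r at r = 8400 km: μ = v²r = (3.99)² × 8400 = 1.33729×10^5 km³/s².
The Hohmann ellipse has a_t = (r₁ + r₂)/2 = 23900 km.
Circular speed at r = 39400 km: v_c = √(μ/r) = 1.8423 km/s.
Vis-viva on the transfer ellipse at r = 39400 km gives v_t = √[μ(2/r − 1/a_t)] = 1.0922 km/s.
Δv₂ = |v_t − v_c| = |1.0922 − 1.8423| = 0.7501 km/s.

Δv₂ = 0.750 km/s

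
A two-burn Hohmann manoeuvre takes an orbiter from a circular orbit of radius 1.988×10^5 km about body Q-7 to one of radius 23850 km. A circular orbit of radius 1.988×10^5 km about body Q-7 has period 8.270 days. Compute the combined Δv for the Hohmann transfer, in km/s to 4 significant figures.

From Kepler's third law T² = 4π²r³/μ at r = 1.988×10^5 km, T = 8.270 days = 8.270 × 86400 s = 7.14528×10^5 s: μ = 4π²r³/T² = 6.07534×10^5 km³/s².
The Hohmann ellipse has a_t = (r₁ + r₂)/2 = 1.11325×10^5 km.
Circular speed at r₁: v₁ = √(μ/r₁) = √(6.07534×10^5/1.988×10^5) = 1.7481 km/s.
Transfer-orbit speed at r₁ (vis-viva equation): v_a = √[μ(2/r₁ − 1/a_t)] = 0.80914 km/s.
First burn Δv₁ = |v_a − v₁| = 0.9390 km/s.
At r₂, v₂ = √(μ/r₂) = 5.0471 km/s.
Transfer-orbit speed at r₂: v_p = √[μ(2/r₂ − 1/a_t)] = 6.7445 km/s.
Second burn Δv₂ = |v₂ − v_p| = 1.697 km/s.
Δv = Δv₁ + Δv₂ = 0.9390 + 1.697 = 2.636 km/s.

Δv = 2.636 km/s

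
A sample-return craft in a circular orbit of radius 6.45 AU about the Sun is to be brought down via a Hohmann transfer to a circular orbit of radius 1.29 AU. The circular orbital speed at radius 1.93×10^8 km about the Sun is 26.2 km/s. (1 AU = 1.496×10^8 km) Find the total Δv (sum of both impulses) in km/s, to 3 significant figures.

Δv = 12.6 km/s

From the circular-orbit relation v² = μ/r at r = 1.93×10^8 km: μ = v²r = (26.2)² × 1.93×10^8 = 1.32483×10^11 km³/s².
In km: r₁ = 6.45 × 1.496×10^8 = 9.6492×10^8 km; r₂ = 1.29 × 1.496×10^8 = 1.92984×10^8 km.
Semi-major axis of the transfer orbit: a_t = (9.6492×10^8 + 1.92984×10^8)/2 = 5.78952×10^8 km.
Circular speed at r₁: v₁ = √(μ/r₁) = √(1.32483×10^11/9.6492×10^8) = 11.717 km/s.
Transfer-orbit speed at r₁ (vis-viva equation): v_a = √[μ(2/r₁ − 1/a_t)] = 6.7651 km/s.
First burn Δv₁ = |v_a − v₁| = 4.952 km/s.
At r₂, v₂ = √(μ/r₂) = 26.201 km/s.
Transfer-orbit speed at r₂: v_p = √[μ(2/r₂ − 1/a_t)] = 33.825 km/s.
Second burn Δv₂ = |v₂ − v_p| = 7.624 km/s.
Total Δv = Δv₁ + Δv₂ = 12.58 km/s.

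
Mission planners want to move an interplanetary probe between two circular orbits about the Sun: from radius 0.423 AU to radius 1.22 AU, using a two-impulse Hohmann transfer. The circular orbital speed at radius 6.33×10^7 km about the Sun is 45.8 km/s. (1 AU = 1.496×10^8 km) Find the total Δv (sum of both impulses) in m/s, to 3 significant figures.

From the circular-orbit relation v² = μ/r at r = 6.33×10^7 km: μ = v²r = (45.8)² × 6.33×10^7 = 1.32781×10^11 km³/s².
In km: r₁ = 0.423 × 1.496×10^8 = 6.32808×10^7 km; r₂ = 1.22 × 1.496×10^8 = 1.82512×10^8 km.
Semi-major axis of the transfer orbit: a_t = (6.32808×10^7 + 1.82512×10^8)/2 = 1.228964×10^8 km.
At r₁ the circular-orbit speed is v₁ = √(μ/r₁) = 45.807 km/s.
Transfer-orbit speed at r₁ (v² = μ(2/r − 1/a)): v_p = √[μ(2/r₁ − 1/a_t)] = 55.822 km/s.
First burn Δv₁ = |v_p − v₁| = 10.015 km/s.
At r₂, v₂ = √(μ/r₂) = 26.97253 km/s.
Transfer-orbit speed at r₂: v_a = √[μ(2/r₂ − 1/a_t)] = 19.35477 km/s.
Second burn Δv₂ = |v₂ − v_a| = 7.6178 km/s.
Δv = Δv₁ + Δv₂ = 10.015 + 7.6178 = 17.63 km/s.

Δv = 17600 m/s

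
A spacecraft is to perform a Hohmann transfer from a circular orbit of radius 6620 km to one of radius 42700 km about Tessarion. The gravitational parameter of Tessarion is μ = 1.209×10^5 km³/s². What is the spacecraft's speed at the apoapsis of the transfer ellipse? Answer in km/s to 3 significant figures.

v = 0.872 km/s

Transfer-ellipse semi-major axis a_t = (r₁ + r₂)/2 = (6620 + 42700)/2 = 24660 km.
At apoapsis, r = 42700 km.
Vis-viva: v = √[μ(2/r − 1/a_t)] = √[1.209×10^5 × (2/42700 − 1/24660)] = 0.8718 km/s.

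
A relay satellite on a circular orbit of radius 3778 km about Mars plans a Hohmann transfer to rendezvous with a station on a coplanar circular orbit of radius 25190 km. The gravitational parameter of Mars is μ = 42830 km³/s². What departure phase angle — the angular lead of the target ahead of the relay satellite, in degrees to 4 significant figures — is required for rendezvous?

φ = 101.5°

The Hohmann ellipse has a_t = (r₁ + r₂)/2 = 14484 km.
The half-period of the transfer ellipse is t = π√(a_t³/μ) = 26461 s.
The target's mean motion on its circular orbit is ω₂ = √(μ/r₂³) = 5.1764×10^-5 rad/s.
Angle swept by the target during transfer: ω₂·t = 1.3697 rad = 78.48°.
Arrival is 180° from departure on the ellipse, so φ = 180° − 78.48° = 101.5°.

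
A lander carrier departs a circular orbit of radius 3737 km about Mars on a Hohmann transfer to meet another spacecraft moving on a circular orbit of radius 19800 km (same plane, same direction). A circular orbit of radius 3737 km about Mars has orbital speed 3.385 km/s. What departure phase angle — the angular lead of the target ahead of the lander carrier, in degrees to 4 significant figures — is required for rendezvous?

From the circular-orbit relation v² = μ/r at r = 3737 km: μ = v²r = (3.385)² × 3737 = 42819.4 km³/s².
Transfer-ellipse semi-major axis a_t = (r₁ + r₂)/2 = (3737 + 19800)/2 = 11768.5 km.
Transfer time t = π√(a_t³/μ) = 19383 s.
The target's mean motion on its circular orbit is ω₂ = √(μ/r₂³) = 7.4272×10^-5 rad/s.
Angle swept by the target during transfer: ω₂·t = 1.4396 rad = 82.48°.
Arrival is 180° from departure on the ellipse, so φ = 180° − 82.48° = 97.52°.

φ = 97.52°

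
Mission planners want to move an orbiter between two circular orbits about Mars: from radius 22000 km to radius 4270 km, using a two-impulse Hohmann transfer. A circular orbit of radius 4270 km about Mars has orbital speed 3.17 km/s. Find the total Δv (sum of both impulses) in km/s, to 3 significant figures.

From the circular-orbit relation v² = μ/r at r = 4270 km: μ = v²r = (3.17)² × 4270 = 42908.8 km³/s².
Transfer-ellipse semi-major axis a_t = (r₁ + r₂)/2 = (22000 + 4270)/2 = 13135 km.
At r₁ the circular-orbit speed is v₁ = √(μ/r₁) = 1.3966 km/s.
Transfer-orbit speed at r₁ (vis-viva equation): v_a = √[μ(2/r₁ − 1/a_t)] = 0.79627 km/s.
First burn Δv₁ = |v_a − v₁| = 0.6003 km/s.
Circular speed at r₂: v₂ = √(μ/r₂) = 3.1700 km/s.
Transfer-orbit speed at r₂: v_p = √[μ(2/r₂ − 1/a_t)] = 4.1026 km/s.
Second burn Δv₂ = |v₂ − v_p| = 0.9326 km/s.
Total Δv = Δv₁ + Δv₂ = 1.533 km/s.

Δv = 1.53 km/s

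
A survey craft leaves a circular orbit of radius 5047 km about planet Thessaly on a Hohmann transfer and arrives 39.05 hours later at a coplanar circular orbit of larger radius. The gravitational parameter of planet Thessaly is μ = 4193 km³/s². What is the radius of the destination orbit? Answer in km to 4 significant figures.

Transfer time t = 39.05 hours = 1.4058×10^5 s, and t = π√(a_t³/μ).
So a_t = (μ t²/π²)^(1/3) = (4193 × (1.4058×10^5)² / π²)^(1/3) = 20325 km.
Since a_t = (r₁ + r₂)/2, r₂ = 2a_t − r₁ = 2×20325 − 5047 = 35603 km.

r₂ = 35600 km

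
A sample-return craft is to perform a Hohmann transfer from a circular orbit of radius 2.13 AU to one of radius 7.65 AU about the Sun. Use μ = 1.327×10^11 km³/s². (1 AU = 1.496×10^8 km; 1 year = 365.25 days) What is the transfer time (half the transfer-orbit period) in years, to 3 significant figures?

t = 5.41 years

In km: r₁ = 2.13 × 1.496×10^8 = 3.18648×10^8 km; r₂ = 7.65 × 1.496×10^8 = 1.14444×10^9 km.
The Hohmann ellipse has a_t = (r₁ + r₂)/2 = 7.31544×10^8 km.
Transfer time t = π√(a_t³/μ) = π√((7.31544×10^8)³ / 1.327×10^11) = 1.706×10^8 s.
Converting: 1.706×10^8 s ÷ 3.15576×10^7 s/year (365.25 × 86400) = 5.41 years.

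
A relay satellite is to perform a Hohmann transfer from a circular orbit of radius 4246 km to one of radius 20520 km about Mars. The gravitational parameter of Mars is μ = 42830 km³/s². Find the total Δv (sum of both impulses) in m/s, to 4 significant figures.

Semi-major axis of the transfer orbit: a_t = (4246 + 20520)/2 = 12383 km.
Circular speed at r₁: v₁ = √(μ/r₁) = √(42830/4246) = 3.17603 km/s.
Transfer-orbit speed at r₁ (vis-viva): v_p = √[μ(2/r₁ − 1/a_t)] = 4.08846 km/s.
First burn Δv₁ = |v_p − v₁| = 0.9124 km/s.
Circular speed at r₂: v₂ = √(μ/r₂) = 1.4447 km/s.
Transfer-orbit speed at r₂: v_a = √[μ(2/r₂ − 1/a_t)] = 0.84598 km/s.
Second burn Δv₂ = |v₂ − v_a| = 0.5987 km/s.
Δv = Δv₁ + Δv₂ = 0.9124 + 0.5987 = 1.511 km/s.

Δv = 1511 m/s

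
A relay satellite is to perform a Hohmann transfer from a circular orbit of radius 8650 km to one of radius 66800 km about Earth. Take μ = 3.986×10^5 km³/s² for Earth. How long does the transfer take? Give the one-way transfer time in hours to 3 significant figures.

t = 10.1 hours

Semi-major axis of the transfer orbit: a_t = (8650 + 66800)/2 = 37725 km.
Half the transfer-orbit period gives t = π√(a_t³/μ) = 36460 s.
Converting: 36460 s ÷ 3600 s/hour = 10.1 hours.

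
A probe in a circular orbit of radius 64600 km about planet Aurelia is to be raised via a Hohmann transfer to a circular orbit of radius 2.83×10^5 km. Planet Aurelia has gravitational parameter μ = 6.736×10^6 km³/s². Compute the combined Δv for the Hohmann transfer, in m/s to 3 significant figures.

The Hohmann ellipse has a_t = (r₁ + r₂)/2 = 1.738×10^5 km.
At r₁ the circular-orbit speed is v₁ = √(μ/r₁) = 10.211 km/s.
On the transfer ellipse at r₁, vis-viva gives v_p = √[μ(2/r₁ − 1/a_t)] = 13.030 km/s.
First burn Δv₁ = |v_p − v₁| = 2.819 km/s.
At r₂, v₂ = √(μ/r₂) = 4.8787 km/s.
Transfer-orbit speed at r₂: v_a = √[μ(2/r₂ − 1/a_t)] = 2.9744 km/s.
Second burn Δv₂ = |v₂ − v_a| = 1.904 km/s.
Total Δv = Δv₁ + Δv₂ = 4.723 km/s.

Δv = 4720 m/s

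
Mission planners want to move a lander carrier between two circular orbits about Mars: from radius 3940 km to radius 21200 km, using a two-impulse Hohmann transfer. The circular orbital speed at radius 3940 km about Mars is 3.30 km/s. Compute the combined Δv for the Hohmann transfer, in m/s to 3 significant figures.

From the circular-orbit relation v² = μ/r at r = 3940 km: μ = v²r = (3.30)² × 3940 = 42906.6 km³/s².
Transfer-ellipse semi-major axis a_t = (r₁ + r₂)/2 = (3940 + 21200)/2 = 12570 km.
Circular speed at r₁: v₁ = √(μ/r₁) = √(42906.6/3940) = 3.3000 km/s.
On the transfer ellipse at r₁, vis-viva gives v_p = √[μ(2/r₁ − 1/a_t)] = 4.2856 km/s.
First burn Δv₁ = |v_p − v₁| = 0.9856 km/s.
At r₂, v₂ = √(μ/r₂) = 1.42264 km/s.
Transfer-orbit speed at r₂: v_a = √[μ(2/r₂ − 1/a_t)] = 0.796479 km/s.
Second burn Δv₂ = |v₂ − v_a| = 0.6262 km/s.
Total Δv = Δv₁ + Δv₂ = 1.612 km/s.

Δv = 1610 m/s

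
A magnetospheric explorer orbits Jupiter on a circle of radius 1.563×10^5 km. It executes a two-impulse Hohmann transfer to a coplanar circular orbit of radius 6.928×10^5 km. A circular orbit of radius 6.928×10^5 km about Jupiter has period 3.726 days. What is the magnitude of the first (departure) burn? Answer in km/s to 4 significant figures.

Δv₁ = 7.898 km/s

From Kepler's third law T² = 4π²r³/μ at r = 6.928×10^5 km, T = 3.726 days = 3.726 × 86400 s = 3.219264×10^5 s: μ = 4π²r³/T² = 1.26669×10^8 km³/s².
The Hohmann ellipse has a_t = (r₁ + r₂)/2 = 4.2455×10^5 km.
Circular speed at r = 1.563×10^5 km: v_c = √(μ/r) = 28.468 km/s.
Vis-viva on the transfer ellipse at r = 1.563×10^5 km gives v_t = √[μ(2/r − 1/a_t)] = 36.366 km/s.
Δv₁ = |v_t − v_c| = |36.366 − 28.468| = 7.898 km/s.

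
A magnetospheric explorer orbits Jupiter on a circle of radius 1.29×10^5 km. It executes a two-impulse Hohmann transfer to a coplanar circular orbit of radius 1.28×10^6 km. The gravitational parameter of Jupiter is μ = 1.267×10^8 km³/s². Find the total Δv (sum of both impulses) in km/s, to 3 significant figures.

Δv = 16.6 km/s

Transfer-ellipse semi-major axis a_t = (r₁ + r₂)/2 = (1.290×10^5 + 1.280×10^6)/2 = 7.045×10^5 km.
At r₁ the circular-orbit speed is v₁ = √(μ/r₁) = 31.3396 km/s.
On the transfer ellipse at r₁, v² = μ(2/r − 1/a) gives v_p = √[μ(2/r₁ − 1/a_t)] = 42.2433 km/s.
First burn Δv₁ = |v_p − v₁| = 10.904 km/s.
At r₂, v₂ = √(μ/r₂) = 9.9491 km/s.
Transfer-orbit speed at r₂: v_a = √[μ(2/r₂ − 1/a_t)] = 4.2573 km/s.
Second burn Δv₂ = |v₂ − v_a| = 5.6918 km/s.
Total Δv = Δv₁ + Δv₂ = 16.60 km/s.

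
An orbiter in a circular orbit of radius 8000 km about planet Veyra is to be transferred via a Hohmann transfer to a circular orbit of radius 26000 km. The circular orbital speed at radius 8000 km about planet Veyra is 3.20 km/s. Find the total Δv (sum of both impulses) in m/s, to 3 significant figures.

From the circular-orbit relation v² = μ/r at r = 8000 km: μ = v²r = (3.20)² × 8000 = 81920.0 km³/s².
The Hohmann ellipse has a_t = (r₁ + r₂)/2 = 17000 km.
At r₁ the circular-orbit speed is v₁ = √(μ/r₁) = 3.2000 km/s.
Transfer-orbit speed at r₁ (vis-viva equation): v_p = √[μ(2/r₁ − 1/a_t)] = 3.9574 km/s.
First burn Δv₁ = |v_p − v₁| = 0.7574 km/s.
At r₂, v₂ = √(μ/r₂) = 1.77504 km/s.
Transfer-orbit speed at r₂: v_a = √[μ(2/r₂ − 1/a_t)] = 1.21767 km/s.
Second burn Δv₂ = |v₂ − v_a| = 0.5574 km/s.
Total Δv = Δv₁ + Δv₂ = 1.315 km/s.

Δv = 1310 m/s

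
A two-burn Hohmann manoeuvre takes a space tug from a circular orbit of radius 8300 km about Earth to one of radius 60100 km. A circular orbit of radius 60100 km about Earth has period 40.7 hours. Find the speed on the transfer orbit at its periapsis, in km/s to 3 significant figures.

v = 9.19 km/s

From Kepler's third law T² = 4π²r³/μ at r = 60100 km, T = 40.7 hours = 40.7 × 3600 s = 1.4652×10^5 s: μ = 4π²r³/T² = 3.99199×10^5 km³/s².
The Hohmann ellipse has a_t = (r₁ + r₂)/2 = 34200 km.
The periapsis of the transfer ellipse is at r = 8300 km.
From the vis-viva equation, v = √[μ(2/r − 1/a_t)] = 9.193 km/s.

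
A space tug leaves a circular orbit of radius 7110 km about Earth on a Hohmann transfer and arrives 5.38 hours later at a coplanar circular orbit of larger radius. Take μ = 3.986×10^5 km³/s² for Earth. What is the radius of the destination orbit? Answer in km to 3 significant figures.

r₂ = 42400 km

Transfer time t = 5.38 hours = 19368 s, and t = π√(a_t³/μ).
So a_t = (μ t²/π²)^(1/3) = (3.986×10^5 × (19368)² / π²)^(1/3) = 24744 km.
Since a_t = (r₁ + r₂)/2, r₂ = 2a_t − r₁ = 2×24744 − 7110 = 42378 km.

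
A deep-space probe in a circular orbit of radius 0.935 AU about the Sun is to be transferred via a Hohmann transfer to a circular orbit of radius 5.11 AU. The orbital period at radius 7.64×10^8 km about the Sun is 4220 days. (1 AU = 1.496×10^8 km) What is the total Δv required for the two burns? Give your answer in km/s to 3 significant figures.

From Kepler's third law T² = 4π²r³/μ at r = 7.64×10^8 km, T = 4220 days = 4220 × 86400 s = 3.64608×10^8 s: μ = 4π²r³/T² = 1.32430×10^11 km³/s².
In km: r₁ = 0.935 × 1.496×10^8 = 1.39876×10^8 km; r₂ = 5.11 × 1.496×10^8 = 7.64456×10^8 km.
The Hohmann ellipse has a_t = (r₁ + r₂)/2 = 4.52166×10^8 km.
Circular speed at r₁: v₁ = √(μ/r₁) = √(1.32430×10^11/1.39876×10^8) = 30.7696 km/s.
On the transfer ellipse at r₁, vis-viva gives v_p = √[μ(2/r₁ − 1/a_t)] = 40.0082 km/s.
First burn Δv₁ = |v_p − v₁| = 9.239 km/s.
At r₂, v₂ = √(μ/r₂) = 13.1619 km/s.
Transfer-orbit speed at r₂: v_a = √[μ(2/r₂ − 1/a_t)] = 7.32049 km/s.
Second burn Δv₂ = |v₂ − v_a| = 5.841 km/s.
Δv = Δv₁ + Δv₂ = 9.239 + 5.841 = 15.08 km/s.

Δv = 15.1 km/s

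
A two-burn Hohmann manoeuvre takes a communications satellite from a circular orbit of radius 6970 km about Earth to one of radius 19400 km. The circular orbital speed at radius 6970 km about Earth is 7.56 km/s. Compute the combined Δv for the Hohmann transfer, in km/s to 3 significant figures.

Δv = 2.85 km/s

From the circular-orbit relation v² = μ/r at r = 6970 km: μ = v²r = (7.56)² × 6970 = 3.98361×10^5 km³/s².
Semi-major axis of the transfer orbit: a_t = (6970 + 19400)/2 = 13185 km.
Circular speed at r₁: v₁ = √(μ/r₁) = √(3.98361×10^5/6970) = 7.560 km/s.
Transfer-orbit speed at r₁ (v² = μ(2/r − 1/a)): v_p = √[μ(2/r₁ − 1/a_t)] = 9.170 km/s.
First burn Δv₁ = |v_p − v₁| = 1.610 km/s.
Circular speed at r₂: v₂ = √(μ/r₂) = 4.5315 km/s.
Transfer-orbit speed at r₂: v_a = √[μ(2/r₂ − 1/a_t)] = 3.2947 km/s.
Second burn Δv₂ = |v₂ − v_a| = 1.237 km/s.
Total Δv = Δv₁ + Δv₂ = 2.847 km/s.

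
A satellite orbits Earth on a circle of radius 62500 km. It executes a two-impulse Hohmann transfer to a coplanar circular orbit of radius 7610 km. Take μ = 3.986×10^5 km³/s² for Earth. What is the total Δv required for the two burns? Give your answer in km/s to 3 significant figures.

Δv = 3.78 km/s

Transfer-ellipse semi-major axis a_t = (r₁ + r₂)/2 = (62500 + 7610)/2 = 35055 km.
At r₁ the circular-orbit speed is v₁ = √(μ/r₁) = 2.5254 km/s.
On the transfer ellipse at r₁, v² = μ(2/r − 1/a) gives v_a = √[μ(2/r₁ − 1/a_t)] = 1.1766 km/s.
First burn Δv₁ = |v_a − v₁| = 1.349 km/s.
At r₂, v₂ = √(μ/r₂) = 7.2373 km/s.
Transfer-orbit speed at r₂: v_p = √[μ(2/r₂ − 1/a_t)] = 9.6637 km/s.
Second burn Δv₂ = |v₂ − v_p| = 2.426 km/s.
Δv = Δv₁ + Δv₂ = 1.349 + 2.426 = 3.775 km/s.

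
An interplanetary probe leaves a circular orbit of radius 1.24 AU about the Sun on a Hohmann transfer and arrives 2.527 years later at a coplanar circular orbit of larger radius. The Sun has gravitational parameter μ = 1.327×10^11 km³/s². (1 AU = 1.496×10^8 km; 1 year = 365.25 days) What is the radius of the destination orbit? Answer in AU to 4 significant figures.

In km: r₁ = 1.24 × 1.496×10^8 = 1.85504×10^8 km.
Transfer time t = 2.527 years × 365.25 × 86400 s = 7.97460552×10^7 s, and t = π√(a_t³/μ).
So a_t = (μ t²/π²)^(1/3) = (1.327×10^11 × (7.97460552×10^7)² / π²)^(1/3) = 4.4055×10^8 km.
Since a_t = (r₁ + r₂)/2, r₂ = 2a_t − r₁ = 2×4.4055×10^8 − 1.85504×10^8 = 6.95596×10^8 km.
In AU: r₂ = 6.95596×10^8 / 1.496×10^8 = 4.650 AU.

r₂ = 4.650 AU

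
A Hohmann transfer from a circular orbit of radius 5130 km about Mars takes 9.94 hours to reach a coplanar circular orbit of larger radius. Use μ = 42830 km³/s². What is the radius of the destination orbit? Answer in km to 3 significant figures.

Transfer time t = 9.94 hours = 35784 s, and t = π√(a_t³/μ).
So a_t = (μ t²/π²)^(1/3) = (42830 × (35784)² / π²)^(1/3) = 17712 km.
Since a_t = (r₁ + r₂)/2, r₂ = 2a_t − r₁ = 2×17712 − 5130 = 30294 km.

r₂ = 30300 km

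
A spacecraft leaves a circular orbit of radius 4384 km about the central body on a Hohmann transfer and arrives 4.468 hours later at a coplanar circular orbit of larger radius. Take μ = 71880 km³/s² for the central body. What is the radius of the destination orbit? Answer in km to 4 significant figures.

Transfer time t = 4.468 hours = 16084.8 s, and t = π√(a_t³/μ).
So a_t = (μ t²/π²)^(1/3) = (71880 × (16084.8)² / π²)^(1/3) = 12351 km.
Since a_t = (r₁ + r₂)/2, r₂ = 2a_t − r₁ = 2×12351 − 4384 = 20318 km.

r₂ = 20320 km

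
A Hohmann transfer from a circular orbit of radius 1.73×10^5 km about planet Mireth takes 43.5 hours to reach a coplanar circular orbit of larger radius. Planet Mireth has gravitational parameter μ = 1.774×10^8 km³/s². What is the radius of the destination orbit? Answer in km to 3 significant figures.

r₂ = 1.35×10^6 km

Transfer time t = 43.5 hours = 1.566×10^5 s, and t = π√(a_t³/μ).
So a_t = (μ t²/π²)^(1/3) = (1.774×10^8 × (1.566×10^5)² / π²)^(1/3) = 7.6105×10^5 km.
Since a_t = (r₁ + r₂)/2, r₂ = 2a_t − r₁ = 2×7.6105×10^5 − 1.730×10^5 = 1.3491×10^6 km.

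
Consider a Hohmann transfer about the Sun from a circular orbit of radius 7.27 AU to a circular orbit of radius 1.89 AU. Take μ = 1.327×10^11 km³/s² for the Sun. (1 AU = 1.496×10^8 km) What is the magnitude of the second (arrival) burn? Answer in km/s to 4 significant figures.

In km: r₁ = 7.27 × 1.496×10^8 = 1.087592×10^9 km; r₂ = 1.89 × 1.496×10^8 = 2.82744×10^8 km.
Transfer-ellipse semi-major axis a_t = (r₁ + r₂)/2 = (1.087592×10^9 + 2.82744×10^8)/2 = 6.85168×10^8 km.
Circular speed at r = 2.82744×10^8 km: v_c = √(μ/r) = 21.66 km/s.
Vis-viva on the transfer ellipse at r = 2.82744×10^8 km gives v_t = √[μ(2/r − 1/a_t)] = 27.29 km/s.
Δv₂ = |v_t − v_c| = |27.29 − 21.66| = 5.630 km/s.

Δv₂ = 5.630 km/s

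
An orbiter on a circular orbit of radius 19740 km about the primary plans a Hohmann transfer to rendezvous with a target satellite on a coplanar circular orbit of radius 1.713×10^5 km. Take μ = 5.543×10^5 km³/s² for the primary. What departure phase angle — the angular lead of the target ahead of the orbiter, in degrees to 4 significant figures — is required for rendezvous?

φ = 105.0°

Semi-major axis of the transfer orbit: a_t = (19740 + 1.713×10^5)/2 = 95520 km.
Transfer time t = π√(a_t³/μ) = 1.24572×10^5 s.
The target's mean motion on its circular orbit is ω₂ = √(μ/r₂³) = 1.05011×10^-5 rad/s.
Angle swept by the target during transfer: ω₂·t = 1.30814 rad = 74.951°.
The orbiter traverses 180° on the transfer ellipse, so the target must lead by 180° − 74.951° = 105.0°.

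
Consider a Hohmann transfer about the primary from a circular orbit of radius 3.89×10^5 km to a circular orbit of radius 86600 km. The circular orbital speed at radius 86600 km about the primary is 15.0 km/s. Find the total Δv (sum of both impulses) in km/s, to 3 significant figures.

From the circular-orbit relation v² = μ/r at r = 86600 km: μ = v²r = (15.0)² × 86600 = 1.94850×10^7 km³/s².
The Hohmann ellipse has a_t = (r₁ + r₂)/2 = 2.378×10^5 km.
At r₁ the circular-orbit speed is v₁ = √(μ/r₁) = 7.077 km/s.
Transfer-orbit speed at r₁ (vis-viva): v_a = √[μ(2/r₁ − 1/a_t)] = 4.271 km/s.
First burn Δv₁ = |v_a − v₁| = 2.806 km/s.
Circular speed at r₂: v₂ = √(μ/r₂) = 15.000 km/s.
Transfer-orbit speed at r₂: v_p = √[μ(2/r₂ − 1/a_t)] = 19.185 km/s.
Second burn Δv₂ = |v₂ − v_p| = 4.185 km/s.
Total Δv = Δv₁ + Δv₂ = 6.991 km/s.

Δv = 6.99 km/s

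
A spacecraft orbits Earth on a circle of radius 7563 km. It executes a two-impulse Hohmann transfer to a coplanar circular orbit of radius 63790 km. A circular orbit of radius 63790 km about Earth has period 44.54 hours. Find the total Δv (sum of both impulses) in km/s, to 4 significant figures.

Δv = 3.796 km/s

From Kepler's third law T² = 4π²r³/μ at r = 63790 km, T = 44.54 hours = 44.54 × 3600 s = 1.60344×10^5 s: μ = 4π²r³/T² = 3.98577×10^5 km³/s².
Semi-major axis of the transfer orbit: a_t = (7563 + 63790)/2 = 35676.5 km.
Circular speed at r₁: v₁ = √(μ/r₁) = √(3.98577×10^5/7563) = 7.259538 km/s.
On the transfer ellipse at r₁, v² = μ(2/r − 1/a) gives v_p = √[μ(2/r₁ − 1/a_t)] = 9.707205 km/s.
First burn Δv₁ = |v_p − v₁| = 2.44767 km/s.
Circular speed at r₂: v₂ = √(μ/r₂) = 2.49965 km/s.
Transfer-orbit speed at r₂: v_a = √[μ(2/r₂ − 1/a_t)] = 1.15089 km/s.
Second burn Δv₂ = |v₂ − v_a| = 1.34876 km/s.
Total Δv = Δv₁ + Δv₂ = 3.796 km/s.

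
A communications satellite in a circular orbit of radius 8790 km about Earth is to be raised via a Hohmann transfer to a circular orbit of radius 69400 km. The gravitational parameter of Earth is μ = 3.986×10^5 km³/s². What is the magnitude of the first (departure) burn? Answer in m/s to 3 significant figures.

Semi-major axis of the transfer orbit: a_t = (8790 + 69400)/2 = 39095 km.
On the circular orbit at r = 8790 km, v_c = √(μ/r) = 6.734 km/s.
Vis-viva on the transfer ellipse at r = 8790 km gives v_t = √[μ(2/r − 1/a_t)] = 8.972 km/s.
Δv₁ = |v_t − v_c| = |8.972 − 6.734| = 2.238 km/s.

Δv₁ = 2240 m/s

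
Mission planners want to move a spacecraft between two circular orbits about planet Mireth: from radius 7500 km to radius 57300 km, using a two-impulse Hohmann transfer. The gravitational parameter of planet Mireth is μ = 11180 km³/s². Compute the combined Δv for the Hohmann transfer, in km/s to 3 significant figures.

Δv = 0.632 km/s

Semi-major axis of the transfer orbit: a_t = (7500 + 57300)/2 = 32400 km.
Circular speed at r₁: v₁ = √(μ/r₁) = √(11180/7500) = 1.22093 km/s.
Transfer-orbit speed at r₁ (v² = μ(2/r − 1/a)): v_p = √[μ(2/r₁ − 1/a_t)] = 1.62366 km/s.
First burn Δv₁ = |v_p − v₁| = 0.4027 km/s.
At r₂, v₂ = √(μ/r₂) = 0.4417 km/s.
Transfer-orbit speed at r₂: v_a = √[μ(2/r₂ − 1/a_t)] = 0.2125 km/s.
Second burn Δv₂ = |v₂ − v_a| = 0.2292 km/s.
Δv = Δv₁ + Δv₂ = 0.4027 + 0.2292 = 0.6319 km/s.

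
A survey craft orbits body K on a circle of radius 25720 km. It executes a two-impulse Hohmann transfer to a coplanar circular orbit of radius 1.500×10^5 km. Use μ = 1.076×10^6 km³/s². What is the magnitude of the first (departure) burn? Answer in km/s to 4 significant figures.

Semi-major axis of the transfer orbit: a_t = (25720 + 1.500×10^5)/2 = 87860 km.
On the circular orbit at r = 25720 km, v_c = √(μ/r) = 6.468 km/s.
Transfer-orbit speed at the same r (vis-viva, a = a_t): v_t = √[μ(2/r − 1/a_t)] = 8.451 km/s.
Δv₁ = |v_t − v_c| = |8.451 − 6.468| = 1.983 km/s.

Δv₁ = 1.983 km/s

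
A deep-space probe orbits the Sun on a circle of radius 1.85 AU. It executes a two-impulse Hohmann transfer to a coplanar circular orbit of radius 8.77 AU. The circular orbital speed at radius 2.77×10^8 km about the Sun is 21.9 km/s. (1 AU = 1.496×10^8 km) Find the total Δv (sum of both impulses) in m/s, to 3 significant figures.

Δv = 10400 m/s

From the circular-orbit relation v² = μ/r at r = 2.77×10^8 km: μ = v²r = (21.9)² × 2.77×10^8 = 1.32852×10^11 km³/s².
In km: r₁ = 1.85 × 1.496×10^8 = 2.7676×10^8 km; r₂ = 8.77 × 1.496×10^8 = 1.311992×10^9 km.
The Hohmann ellipse has a_t = (r₁ + r₂)/2 = 7.94376×10^8 km.
Circular speed at r₁: v₁ = √(μ/r₁) = √(1.32852×10^11/2.7676×10^8) = 21.9095 km/s.
On the transfer ellipse at r₁, vis-viva gives v_p = √[μ(2/r₁ − 1/a_t)] = 28.1569 km/s.
First burn Δv₁ = |v_p − v₁| = 6.247 km/s.
Circular speed at r₂: v₂ = √(μ/r₂) = 10.063 km/s.
Transfer-orbit speed at r₂: v_a = √[μ(2/r₂ − 1/a_t)] = 5.9396 km/s.
Second burn Δv₂ = |v₂ − v_a| = 4.123 km/s.
Δv = Δv₁ + Δv₂ = 6.247 + 4.123 = 10.37 km/s.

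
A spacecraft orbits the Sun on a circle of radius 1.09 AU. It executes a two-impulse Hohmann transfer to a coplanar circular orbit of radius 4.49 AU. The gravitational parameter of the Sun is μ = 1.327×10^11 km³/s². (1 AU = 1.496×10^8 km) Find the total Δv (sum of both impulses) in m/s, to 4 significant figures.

Δv = 12930 m/s

In km: r₁ = 1.09 × 1.496×10^8 = 1.63064×10^8 km; r₂ = 4.49 × 1.496×10^8 = 6.71704×10^8 km.
The Hohmann ellipse has a_t = (r₁ + r₂)/2 = 4.17384×10^8 km.
Circular speed at r₁: v₁ = √(μ/r₁) = √(1.327×10^11/1.63064×10^8) = 28.527 km/s.
On the transfer ellipse at r₁, vis-viva equation gives v_p = √[μ(2/r₁ − 1/a_t)] = 36.189 km/s.
First burn Δv₁ = |v_p − v₁| = 7.662 km/s.
At r₂, v₂ = √(μ/r₂) = 14.0555 km/s.
Transfer-orbit speed at r₂: v_a = √[μ(2/r₂ − 1/a_t)] = 8.78532 km/s.
Second burn Δv₂ = |v₂ − v_a| = 5.270 km/s.
Δv = Δv₁ + Δv₂ = 7.662 + 5.270 = 12.93 km/s.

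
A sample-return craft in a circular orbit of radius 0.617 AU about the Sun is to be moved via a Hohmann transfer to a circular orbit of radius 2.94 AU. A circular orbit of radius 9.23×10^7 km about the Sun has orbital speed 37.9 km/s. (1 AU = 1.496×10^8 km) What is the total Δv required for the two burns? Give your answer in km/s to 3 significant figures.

From the circular-orbit relation v² = μ/r at r = 9.23×10^7 km: μ = v²r = (37.9)² × 9.23×10^7 = 1.32581×10^11 km³/s².
In km: r₁ = 0.617 × 1.496×10^8 = 9.23032×10^7 km; r₂ = 2.94 × 1.496×10^8 = 4.39824×10^8 km.
The Hohmann ellipse has a_t = (r₁ + r₂)/2 = 2.660636×10^8 km.
Circular speed at r₁: v₁ = √(μ/r₁) = √(1.32581×10^11/9.23032×10^7) = 37.899 km/s.
Transfer-orbit speed at r₁ (vis-viva): v_p = √[μ(2/r₁ − 1/a_t)] = 48.728 km/s.
First burn Δv₁ = |v_p − v₁| = 10.829 km/s.
At r₂, v₂ = √(μ/r₂) = 17.3620 km/s.
Transfer-orbit speed at r₂: v_a = √[μ(2/r₂ − 1/a_t)] = 10.2262 km/s.
Second burn Δv₂ = |v₂ − v_a| = 7.1358 km/s.
Δv = Δv₁ + Δv₂ = 10.829 + 7.1358 = 17.96 km/s.

Δv = 18.0 km/s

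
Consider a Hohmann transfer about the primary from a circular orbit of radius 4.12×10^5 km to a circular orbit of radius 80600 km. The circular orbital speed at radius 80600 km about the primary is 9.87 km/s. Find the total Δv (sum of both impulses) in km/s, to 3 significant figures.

Δv = 4.76 km/s

From the circular-orbit relation v² = μ/r at r = 80600 km: μ = v²r = (9.87)² × 80600 = 7.85180×10^6 km³/s².
Semi-major axis of the transfer orbit: a_t = (4.120×10^5 + 80600)/2 = 2.463×10^5 km.
At r₁ the circular-orbit speed is v₁ = √(μ/r₁) = 4.3655 km/s.
Transfer-orbit speed at r₁ (v² = μ(2/r − 1/a)): v_a = √[μ(2/r₁ − 1/a_t)] = 2.4973 km/s.
First burn Δv₁ = |v_a − v₁| = 1.8682 km/s.
Circular speed at r₂: v₂ = √(μ/r₂) = 9.87000 km/s.
Transfer-orbit speed at r₂: v_p = √[μ(2/r₂ − 1/a_t)] = 12.7654 km/s.
Second burn Δv₂ = |v₂ − v_p| = 2.8954 km/s.
Δv = Δv₁ + Δv₂ = 1.8682 + 2.8954 = 4.764 km/s.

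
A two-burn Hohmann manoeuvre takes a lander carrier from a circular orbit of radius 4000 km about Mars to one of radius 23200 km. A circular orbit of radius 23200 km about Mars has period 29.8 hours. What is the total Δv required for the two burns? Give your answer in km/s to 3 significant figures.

Δv = 1.62 km/s

From Kepler's third law T² = 4π²r³/μ at r = 23200 km, T = 29.8 hours = 29.8 × 3600 s = 1.0728×10^5 s: μ = 4π²r³/T² = 42833.8 km³/s².
Semi-major axis of the transfer orbit: a_t = (4000 + 23200)/2 = 13600 km.
Circular speed at r₁: v₁ = √(μ/r₁) = √(42833.8/4000) = 3.272 km/s.
On the transfer ellipse at r₁, v² = μ(2/r − 1/a) gives v_p = √[μ(2/r₁ − 1/a_t)] = 4.274 km/s.
First burn Δv₁ = |v_p − v₁| = 1.002 km/s.
At r₂, v₂ = √(μ/r₂) = 1.3588 km/s.
Transfer-orbit speed at r₂: v_a = √[μ(2/r₂ − 1/a_t)] = 0.73690 km/s.
Second burn Δv₂ = |v₂ − v_a| = 0.6219 km/s.
Δv = Δv₁ + Δv₂ = 1.002 + 0.6219 = 1.624 km/s.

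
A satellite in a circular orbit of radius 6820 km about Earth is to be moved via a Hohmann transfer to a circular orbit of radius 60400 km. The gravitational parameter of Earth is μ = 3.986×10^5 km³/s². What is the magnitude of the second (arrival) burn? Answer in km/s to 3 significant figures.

The Hohmann ellipse has a_t = (r₁ + r₂)/2 = 33610 km.
On the circular orbit at r = 60400 km, v_c = √(μ/r) = 2.569 km/s.
Transfer-orbit speed at the same r (vis-viva, a = a_t): v_t = √[μ(2/r − 1/a_t)] = 1.157 km/s.
Δv₂ = |v_t − v_c| = |1.157 − 2.569| = 1.412 km/s.

Δv₂ = 1.41 km/s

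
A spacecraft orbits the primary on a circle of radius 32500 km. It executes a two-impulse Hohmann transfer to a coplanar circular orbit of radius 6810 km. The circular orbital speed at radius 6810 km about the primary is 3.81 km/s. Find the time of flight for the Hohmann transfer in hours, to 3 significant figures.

From the circular-orbit relation v² = μ/r at r = 6810 km: μ = v²r = (3.81)² × 6810 = 98854.6 km³/s².
Semi-major axis of the transfer orbit: a_t = (32500 + 6810)/2 = 19655 km.
By Kepler's third law the transfer-orbit period is T = 2π√(a_t³/μ), so t = T/2 = 27530 s.
Converting: 27530 s ÷ 3600 s/hour = 7.65 hours.

t = 7.65 hours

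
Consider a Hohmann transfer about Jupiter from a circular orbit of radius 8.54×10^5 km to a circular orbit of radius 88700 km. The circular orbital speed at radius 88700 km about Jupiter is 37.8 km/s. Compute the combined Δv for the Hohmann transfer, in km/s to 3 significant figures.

From the circular-orbit relation v² = μ/r at r = 88700 km: μ = v²r = (37.8)² × 88700 = 1.26738×10^8 km³/s².
Transfer-ellipse semi-major axis a_t = (r₁ + r₂)/2 = (8.540×10^5 + 88700)/2 = 4.7135×10^5 km.
At r₁ the circular-orbit speed is v₁ = √(μ/r₁) = 12.1822 km/s.
On the transfer ellipse at r₁, vis-viva gives v_a = √[μ(2/r₁ − 1/a_t)] = 5.28463 km/s.
First burn Δv₁ = |v_a − v₁| = 6.898 km/s.
At r₂, v₂ = √(μ/r₂) = 37.80 km/s.
Transfer-orbit speed at r₂: v_p = √[μ(2/r₂ − 1/a_t)] = 50.88 km/s.
Second burn Δv₂ = |v₂ − v_p| = 13.08 km/s.
Δv = Δv₁ + Δv₂ = 6.898 + 13.08 = 19.98 km/s.

Δv = 20.0 km/s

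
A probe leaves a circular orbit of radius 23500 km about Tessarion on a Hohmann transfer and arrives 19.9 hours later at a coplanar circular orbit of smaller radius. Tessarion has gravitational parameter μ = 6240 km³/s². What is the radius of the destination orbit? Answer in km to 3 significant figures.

Transfer time t = 19.9 hours = 71640 s, and t = π√(a_t³/μ).
So a_t = (μ t²/π²)^(1/3) = (6240 × (71640)² / π²)^(1/3) = 14805 km.
Since a_t = (r₁ + r₂)/2, r₂ = 2a_t − r₁ = 2×14805 − 23500 = 6110 km.

r₂ = 6110 km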